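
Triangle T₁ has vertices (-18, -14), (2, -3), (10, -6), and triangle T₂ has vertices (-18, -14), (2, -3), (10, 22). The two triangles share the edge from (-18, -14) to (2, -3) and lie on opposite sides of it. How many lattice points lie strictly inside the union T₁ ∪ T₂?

276

The union is the simple quadrilateral with vertices (-18, -14), (10, -6), (2, -3), (10, 22) in order.
By the shoelace formula, twice the signed area is |[(-18)·(-6) − 10·(-14)] + [10·(-3) − 2·(-6)] + [2·22 − 10·(-3)] + [10·(-14) − (-18)·22]| = 560, so the area is 280.
The number of boundary lattice points is Σ gcd(|Δx|,|Δy|) = gcd(28,8) + gcd(8,3) + gcd(8,25) + gcd(28,36) = 4+1+1+4 = 10.
By Pick's theorem I = A − B/2 + 1 = 280 − 10/2 + 1 = 276.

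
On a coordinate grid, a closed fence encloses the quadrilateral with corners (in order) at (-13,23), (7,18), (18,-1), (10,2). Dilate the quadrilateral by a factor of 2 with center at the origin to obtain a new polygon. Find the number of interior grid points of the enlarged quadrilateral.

841

Using the shoelace formula, 2A = |((-13)·18 − 7·23) + (7·(-1) − 18·18) + (18·2 − 10·(-1)) + (10·23 − (-13)·2)| = 424, so the area is 212.
Summing gcd(|Δx|,|Δy|) over the edges gives the boundary count: gcd(20,5) + gcd(11,19) + gcd(8,3) + gcd(23,21) = 5+1+1+1 = 8.
Scaling by 2 multiplies the area by 2² = 4 (so the new area is 848) and multiplies the boundary lattice-point count by 2, giving 16.
By Pick's theorem, the interior count of the dilated polygon is 848 − 16/2 + 1 = 841.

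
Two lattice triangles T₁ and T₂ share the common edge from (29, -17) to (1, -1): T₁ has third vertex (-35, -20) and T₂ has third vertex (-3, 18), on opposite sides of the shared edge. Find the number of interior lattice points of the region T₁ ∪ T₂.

787

The union is the simple quadrilateral with vertices (29, -17), (-35, -20), (1, -1), (-3, 18) in order.
Using the shoelace formula, 2A = |[29·(-20) − (-35)·(-17)] + [(-35)·(-1) − 1·(-20)] + [1·18 − (-3)·(-1)] + [(-3)·(-17) − 29·18]| = 1576, so the area is 788.
Summing gcd(|Δx|,|Δy|) over the edges gives the boundary count: gcd(64,3) + gcd(36,19) + gcd(4,19) + gcd(32,35) = 1+1+1+1 = 4.
By Pick's theorem I = A − B/2 + 1 = 788 − 4/2 + 1 = 787.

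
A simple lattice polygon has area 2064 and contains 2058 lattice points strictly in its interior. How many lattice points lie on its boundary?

14

Pick's theorem gives A = I + B/2 − 1, so B = 2(A − I + 1) = 2(2064 − 2058 + 1) = 14.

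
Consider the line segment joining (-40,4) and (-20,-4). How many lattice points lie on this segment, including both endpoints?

5

The number of lattice points on a segment between lattice points is gcd(|Δx|,|Δy|) + 1 = gcd(20,8) + 1 = 4 + 1 = 5.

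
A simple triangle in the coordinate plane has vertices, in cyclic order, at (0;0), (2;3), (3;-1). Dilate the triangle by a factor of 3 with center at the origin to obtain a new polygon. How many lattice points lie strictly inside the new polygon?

The shoelace formula gives twice the area as |(0·3 − 2·0) + (2·(-1) − 3·3) + (3·0 − 0·(-1))| = 11, so the area is 5.5.
Summing gcd(|Δx|,|Δy|) over the edges gives the boundary count: gcd(2,3) + gcd(1,4) + gcd(3,1) = 1+1+1 = 3.
Scaling by 3 multiplies the area by 3² = 9 (so the new area is 99/2) and multiplies the boundary lattice-point count by 3, giving 9.
By Pick's theorem, the interior count of the dilated polygon is 99/2 − 9/2 + 1 = 46.

46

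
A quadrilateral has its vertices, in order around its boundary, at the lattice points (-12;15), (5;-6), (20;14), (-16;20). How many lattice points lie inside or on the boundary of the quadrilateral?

Using the shoelace formula, 2A = |((-12)·(-6) − 5·15) + (5·14 − 20·(-6)) + (20·20 − (-16)·14) + ((-16)·15 − (-12)·20)| = 811, so the area is 811/2.
The number of boundary lattice points is Σ gcd(|Δx|,|Δy|) = gcd(17,21) + gcd(15,20) + gcd(36,6) + gcd(4,5) = 1+5+6+1 = 13.
Pick's theorem gives I = A − B/2 + 1 = 811/2 − 13/2 + 1 = 400, so the closed region contains I + B = 400 + 13 = 413 lattice points.

413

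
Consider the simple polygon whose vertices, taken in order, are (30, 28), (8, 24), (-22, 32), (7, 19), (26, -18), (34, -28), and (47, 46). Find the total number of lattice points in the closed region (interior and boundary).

Using the shoelace formula, 2A = |[30·24 − 8·28] + [8·32 − (-22)·24] + [(-22)·19 − 7·32] + [7·(-18) − 26·19] + [26·(-28) − 34·(-18)] + [34·46 − 47·(-28)] + [47·28 − 30·46]| = 2718, so the area is 1359.
Summing gcd(|Δx|,|Δy|) over the edges gives the boundary count: gcd(22,4) + gcd(30,8) + gcd(29,13) + gcd(19,37) + gcd(8,10) + gcd(13,74) + gcd(17,18) = 2+2+1+1+2+1+1 = 10.
Pick's theorem gives I = A − B/2 + 1 = 1359 − 10/2 + 1 = 1355, so the closed region contains I + B = 1355 + 10 = 1365 lattice points.

1365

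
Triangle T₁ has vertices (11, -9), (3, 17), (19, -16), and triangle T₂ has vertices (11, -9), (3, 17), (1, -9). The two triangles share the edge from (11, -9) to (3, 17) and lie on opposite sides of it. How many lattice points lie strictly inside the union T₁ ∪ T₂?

200

The union is the simple quadrilateral with vertices (11, -9), (19, -16), (3, 17), (1, -9) in order.
Using the shoelace formula, 2A = |[11·(-16) − 19·(-9)] + [19·17 − 3·(-16)] + [3·(-9) − 1·17] + [1·(-9) − 11·(-9)]| = 412, so the area is 206.
Along each edge there are gcd(|Δx|,|Δy|)+1 lattice points, so counting each shared vertex once the boundary has gcd(8,7) + gcd(16,33) + gcd(2,26) + gcd(10,0) = 1+1+2+10 = 14.
By Pick's theorem I = A − B/2 + 1 = 206 − 14/2 + 1 = 200.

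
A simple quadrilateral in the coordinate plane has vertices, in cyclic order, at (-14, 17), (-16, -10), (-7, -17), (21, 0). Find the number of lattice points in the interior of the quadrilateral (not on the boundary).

663

Using the shoelace formula, 2A = |((-14)·(-10) − (-16)·17) + ((-16)·(-17) − (-7)·(-10)) + ((-7)·0 − 21·(-17)) + (21·17 − (-14)·0)| = 1328, so the area is 664.
Along each edge there are gcd(|Δx|,|Δy|)+1 lattice points, so counting each shared vertex once the boundary has gcd(2,27) + gcd(9,7) + gcd(28,17) + gcd(35,17) = 1+1+1+1 = 4.
Pick's theorem gives I = A − B/2 + 1 = 664 − 4/2 + 1 = 663.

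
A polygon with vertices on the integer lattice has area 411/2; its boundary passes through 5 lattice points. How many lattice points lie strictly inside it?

204

Pick's theorem A = I + B/2 − 1 rearranges to I = A − B/2 + 1 = 411/2 − 5/2 + 1 = 204.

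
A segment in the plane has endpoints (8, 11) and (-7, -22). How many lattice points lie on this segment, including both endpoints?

4

The number of lattice points on a segment between lattice points is gcd(|Δx|,|Δy|) + 1 = gcd(15,33) + 1 = 3 + 1 = 4.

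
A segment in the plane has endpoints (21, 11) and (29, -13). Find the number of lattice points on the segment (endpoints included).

9

The number of lattice points on a segment between lattice points is gcd(|Δx|,|Δy|) + 1 = gcd(8,24) + 1 = 8 + 1 = 9.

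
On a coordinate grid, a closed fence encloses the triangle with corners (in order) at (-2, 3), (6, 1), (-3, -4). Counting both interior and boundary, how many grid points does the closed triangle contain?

32

The shoelace formula gives twice the area as |((-2)·1 − 6·3) + (6·(-4) − (-3)·1) + ((-3)·3 − (-2)·(-4))| = 58, so the area is 29.
Along each edge there are gcd(|Δx|,|Δy|)+1 lattice points, so counting each shared vertex once the boundary has gcd(8,2) + gcd(9,5) + gcd(1,7) = 2+1+1 = 4.
Pick's theorem gives I = A − B/2 + 1 = 29 − 4/2 + 1 = 28, so the closed region contains I + B = 28 + 4 = 32 lattice points.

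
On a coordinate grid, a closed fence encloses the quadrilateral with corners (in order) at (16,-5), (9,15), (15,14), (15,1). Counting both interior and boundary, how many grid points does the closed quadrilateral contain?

By the shoelace formula, twice the signed area is |(16·15 − 9·(-5)) + (9·14 − 15·15) + (15·1 − 15·14) + (15·(-5) − 16·1)| = 100, so the area is 50.
Summing gcd(|Δx|,|Δy|) over the edges gives the boundary count: gcd(7,20) + gcd(6,1) + gcd(0,13) + gcd(1,6) = 1+1+13+1 = 16.
Pick's theorem gives I = A − B/2 + 1 = 50 − 16/2 + 1 = 43, so the closed region contains I + B = 43 + 16 = 59 lattice points.

59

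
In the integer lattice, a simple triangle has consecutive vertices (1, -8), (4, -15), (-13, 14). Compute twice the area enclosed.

32

The shoelace formula gives twice the area as |[1·(-15) − 4·(-8)] + [4·14 − (-13)·(-15)] + [(-13)·(-8) − 1·14]| = 32, so the area is 16.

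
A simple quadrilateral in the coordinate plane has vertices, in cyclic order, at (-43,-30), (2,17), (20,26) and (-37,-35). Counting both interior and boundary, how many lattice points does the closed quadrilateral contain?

Using the shoelace formula, 2A = |[(-43)·17 − 2·(-30)] + [2·26 − 20·17] + [20·(-35) − (-37)·26] + [(-37)·(-30) − (-43)·(-35)]| = 1092, so the area is 546.
Summing gcd(|Δx|,|Δy|) over the edges gives the boundary count: gcd(45,47) + gcd(18,9) + gcd(57,61) + gcd(6,5) = 1+9+1+1 = 12.
Pick's theorem gives I = A − B/2 + 1 = 546 − 12/2 + 1 = 541, so the closed region contains I + B = 541 + 12 = 553 lattice points.

553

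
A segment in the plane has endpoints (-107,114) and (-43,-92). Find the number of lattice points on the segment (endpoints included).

3

The number of lattice points on a segment between lattice points is gcd(|Δx|,|Δy|) + 1 = gcd(64,206) + 1 = 2 + 1 = 3.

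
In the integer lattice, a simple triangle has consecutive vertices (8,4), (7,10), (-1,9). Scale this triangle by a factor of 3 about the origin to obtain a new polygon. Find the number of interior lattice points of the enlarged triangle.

217

The shoelace formula gives twice the area as |[8·10 − 7·4] + [7·9 − (-1)·10] + [(-1)·4 − 8·9]| = 49, so the area is 24.5.
Summing gcd(|Δx|,|Δy|) over the edges gives the boundary count: gcd(1,6) + gcd(8,1) + gcd(9,5) = 1+1+1 = 3.
Scaling by 3 multiplies the area by 3² = 9 (so the new area is 220.5) and multiplies the boundary lattice-point count by 3, giving 9.
By Pick's theorem, the interior count of the dilated polygon is 220.5 − 9/2 + 1 = 217.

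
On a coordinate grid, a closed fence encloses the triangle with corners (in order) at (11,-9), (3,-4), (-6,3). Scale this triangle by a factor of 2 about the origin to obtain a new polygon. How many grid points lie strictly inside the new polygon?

20

The shoelace formula gives twice the area as |(11·(-4) − 3·(-9)) + (3·3 − (-6)·(-4)) + ((-6)·(-9) − 11·3)| = 11, so the area is 5.5.
The number of boundary lattice points is Σ gcd(|Δx|,|Δy|) = gcd(8,5) + gcd(9,7) + gcd(17,12) = 1+1+1 = 3.
Scaling by 2 multiplies the area by 2² = 4 (so the new area is 22) and multiplies the boundary lattice-point count by 2, giving 6.
By Pick's theorem, the interior count of the dilated polygon is 22 − 6/2 + 1 = 20.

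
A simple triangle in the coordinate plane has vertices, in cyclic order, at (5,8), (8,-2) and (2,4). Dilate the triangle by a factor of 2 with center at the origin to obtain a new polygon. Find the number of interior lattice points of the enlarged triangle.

The shoelace formula gives twice the area as |(5·(-2) − 8·8) + (8·4 − 2·(-2)) + (2·8 − 5·4)| = 42, so the area is 21.
Along each edge there are gcd(|Δx|,|Δy|)+1 lattice points, so counting each shared vertex once the boundary has gcd(3,10) + gcd(6,6) + gcd(3,4) = 1+6+1 = 8.
Scaling by 2 multiplies the area by 2² = 4 (so the new area is 84) and multiplies the boundary lattice-point count by 2, giving 16.
By Pick's theorem, the interior count of the dilated polygon is 84 − 16/2 + 1 = 77.

77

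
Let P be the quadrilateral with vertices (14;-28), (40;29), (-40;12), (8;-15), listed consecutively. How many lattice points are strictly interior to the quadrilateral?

1826

Using the shoelace formula, 2A = |(14·29 − 40·(-28)) + (40·12 − (-40)·29) + ((-40)·(-15) − 8·12) + (8·(-28) − 14·(-15))| = 3656, so the area is 1828.
Along each edge there are gcd(|Δx|,|Δy|)+1 lattice points, so counting each shared vertex once the boundary has gcd(26,57) + gcd(80,17) + gcd(48,27) + gcd(6,13) = 1+1+3+1 = 6.
Pick's theorem gives I = A − B/2 + 1 = 1828 − 6/2 + 1 = 1826.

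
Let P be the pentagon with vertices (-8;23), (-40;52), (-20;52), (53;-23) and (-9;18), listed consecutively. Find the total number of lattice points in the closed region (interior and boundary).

1087

By the shoelace formula, twice the signed area is |[(-8)·52 − (-40)·23] + [(-40)·52 − (-20)·52] + [(-20)·(-23) − 53·52] + [53·18 − (-9)·(-23)] + [(-9)·23 − (-8)·18]| = 2148, so the area is 1074.
Summing gcd(|Δx|,|Δy|) over the edges gives the boundary count: gcd(32,29) + gcd(20,0) + gcd(73,75) + gcd(62,41) + gcd(1,5) = 1+20+1+1+1 = 24.
Pick's theorem gives I = A − B/2 + 1 = 1074 − 24/2 + 1 = 1063, so the closed region contains I + B = 1063 + 24 = 1087 lattice points.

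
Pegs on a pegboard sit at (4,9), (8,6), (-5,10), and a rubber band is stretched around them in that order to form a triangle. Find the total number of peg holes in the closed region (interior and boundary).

14

By the shoelace formula, twice the signed area is |(4·6 − 8·9) + (8·10 − (-5)·6) + ((-5)·9 − 4·10)| = 23, so the area is 11.5.
Summing gcd(|Δx|,|Δy|) over the edges gives the boundary count: gcd(4,3) + gcd(13,4) + gcd(9,1) = 1+1+1 = 3.
Pick's theorem gives I = A − B/2 + 1 = 11.5 − 3/2 + 1 = 11, so the closed region contains I + B = 11 + 3 = 14 lattice points.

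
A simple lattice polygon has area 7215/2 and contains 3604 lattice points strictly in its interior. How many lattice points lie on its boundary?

Pick's theorem gives A = I + B/2 − 1, so B = 2(A − I + 1) = 2(7215/2 − 3604 + 1) = 9.

9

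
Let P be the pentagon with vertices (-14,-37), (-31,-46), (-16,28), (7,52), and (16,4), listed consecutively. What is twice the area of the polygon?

4475

By the shoelace formula, twice the signed area is |((-14)·(-46) − (-31)·(-37)) + ((-31)·28 − (-16)·(-46)) + ((-16)·52 − 7·28) + (7·4 − 16·52) + (16·(-37) − (-14)·4)| = 4475, so the area is 4475/2.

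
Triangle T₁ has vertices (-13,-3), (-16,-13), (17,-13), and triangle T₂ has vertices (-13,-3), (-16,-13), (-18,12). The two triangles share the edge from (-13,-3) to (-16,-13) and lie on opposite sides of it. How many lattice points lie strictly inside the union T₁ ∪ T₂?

The union is the simple quadrilateral with vertices (-13,-3), (17,-13), (-16,-13), (-18,12) in order.
Using the shoelace formula, 2A = |[(-13)·(-13) − 17·(-3)] + [17·(-13) − (-16)·(-13)] + [(-16)·12 − (-18)·(-13)] + [(-18)·(-3) − (-13)·12]| = 425, so the area is 425/2.
The number of boundary lattice points is Σ gcd(|Δx|,|Δy|) = gcd(30,10) + gcd(33,0) + gcd(2,25) + gcd(5,15) = 10+33+1+5 = 49.
By Pick's theorem I = A − B/2 + 1 = 425/2 − 49/2 + 1 = 189.

189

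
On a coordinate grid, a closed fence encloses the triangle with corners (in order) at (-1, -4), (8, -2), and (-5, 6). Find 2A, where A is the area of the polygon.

The shoelace formula gives twice the area as |[(-1)·(-2) − 8·(-4)] + [8·6 − (-5)·(-2)] + [(-5)·(-4) − (-1)·6]| = 98, so the area is 49.

98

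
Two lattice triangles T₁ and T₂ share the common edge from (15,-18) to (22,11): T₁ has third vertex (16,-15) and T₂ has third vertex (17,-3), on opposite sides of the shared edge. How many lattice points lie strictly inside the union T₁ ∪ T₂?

26

The union is the simple quadrilateral with vertices (15,-18), (16,-15), (22,11), (17,-3) in order.
By the shoelace formula, twice the signed area is |[15·(-15) − 16·(-18)] + [16·11 − 22·(-15)] + [22·(-3) − 17·11] + [17·(-18) − 15·(-3)]| = 55, so the area is 27.5.
The number of boundary lattice points is Σ gcd(|Δx|,|Δy|) = gcd(1,3) + gcd(6,26) + gcd(5,14) + gcd(2,15) = 1+2+1+1 = 5.
By Pick's theorem I = A − B/2 + 1 = 27.5 − 5/2 + 1 = 26.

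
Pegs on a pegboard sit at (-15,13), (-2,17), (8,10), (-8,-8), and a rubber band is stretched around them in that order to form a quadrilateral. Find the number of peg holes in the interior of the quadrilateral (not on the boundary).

292

By the shoelace formula, twice the signed area is |[(-15)·17 − (-2)·13] + [(-2)·10 − 8·17] + [8·(-8) − (-8)·10] + [(-8)·13 − (-15)·(-8)]| = 593, so the area is 296.5.
Summing gcd(|Δx|,|Δy|) over the edges gives the boundary count: gcd(13,4) + gcd(10,7) + gcd(16,18) + gcd(7,21) = 1+1+2+7 = 11.
By Pick's theorem A = I + B/2 − 1, so I = 296.5 − 11/2 + 1 = 292.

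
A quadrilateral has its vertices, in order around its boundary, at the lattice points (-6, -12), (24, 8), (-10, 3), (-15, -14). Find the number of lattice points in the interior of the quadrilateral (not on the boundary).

331

By the shoelace formula, twice the signed area is |((-6)·8 − 24·(-12)) + (24·3 − (-10)·8) + ((-10)·(-14) − (-15)·3) + ((-15)·(-12) − (-6)·(-14))| = 673, so the area is 673/2.
Summing gcd(|Δx|,|Δy|) over the edges gives the boundary count: gcd(30,20) + gcd(34,5) + gcd(5,17) + gcd(9,2) = 10+1+1+1 = 13.
Pick's theorem gives I = A − B/2 + 1 = 673/2 − 13/2 + 1 = 331.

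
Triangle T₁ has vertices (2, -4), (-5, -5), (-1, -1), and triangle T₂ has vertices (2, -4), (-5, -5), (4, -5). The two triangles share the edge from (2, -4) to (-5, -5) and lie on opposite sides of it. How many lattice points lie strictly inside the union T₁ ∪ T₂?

9

The union is the simple quadrilateral with vertices (2, -4), (-1, -1), (-5, -5), (4, -5) in order.
Using the shoelace formula, 2A = |[2·(-1) − (-1)·(-4)] + [(-1)·(-5) − (-5)·(-1)] + [(-5)·(-5) − 4·(-5)] + [4·(-4) − 2·(-5)]| = 33, so the area is 16.5.
The number of boundary lattice points is Σ gcd(|Δx|,|Δy|) = gcd(3,3) + gcd(4,4) + gcd(9,0) + gcd(2,1) = 3+4+9+1 = 17.
By Pick's theorem I = A − B/2 + 1 = 16.5 − 17/2 + 1 = 9.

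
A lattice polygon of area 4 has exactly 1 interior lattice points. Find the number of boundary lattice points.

Pick's theorem gives A = I + B/2 − 1, so B = 2(A − I + 1) = 2(4 − 1 + 1) = 8.

8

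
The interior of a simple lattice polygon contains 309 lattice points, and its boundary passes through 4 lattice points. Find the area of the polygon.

310

By Pick's theorem, A = I + B/2 − 1 = 309 + 4/2 − 1 = 310.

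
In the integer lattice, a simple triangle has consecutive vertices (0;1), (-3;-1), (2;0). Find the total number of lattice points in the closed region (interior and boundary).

6

The shoelace formula gives twice the area as |[0·(-1) − (-3)·1] + [(-3)·0 − 2·(-1)] + [2·1 − 0·0]| = 7, so the area is 3.5.
The number of boundary lattice points is Σ gcd(|Δx|,|Δy|) = gcd(3,2) + gcd(5,1) + gcd(2,1) = 1+1+1 = 3.
Pick's theorem gives I = A − B/2 + 1 = 3.5 − 3/2 + 1 = 3, so the closed region contains I + B = 3 + 3 = 6 lattice points.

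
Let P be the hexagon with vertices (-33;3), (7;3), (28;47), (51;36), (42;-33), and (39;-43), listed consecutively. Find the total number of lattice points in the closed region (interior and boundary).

Using the shoelace formula, 2A = |[(-33)·3 − 7·3] + [7·47 − 28·3] + [28·36 − 51·47] + [51·(-33) − 42·36] + [42·(-43) − 39·(-33)] + [39·3 − (-33)·(-43)]| = 6280, so the area is 3140.
Along each edge there are gcd(|Δx|,|Δy|)+1 lattice points, so counting each shared vertex once the boundary has gcd(40,0) + gcd(21,44) + gcd(23,11) + gcd(9,69) + gcd(3,10) + gcd(72,46) = 40+1+1+3+1+2 = 48.
Pick's theorem gives I = A − B/2 + 1 = 3140 − 48/2 + 1 = 3117, so the closed region contains I + B = 3117 + 48 = 3165 lattice points.

3165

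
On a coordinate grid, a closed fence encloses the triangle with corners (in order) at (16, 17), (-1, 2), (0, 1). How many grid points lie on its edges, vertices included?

The number of boundary lattice points is Σ gcd(|Δx|,|Δy|) = gcd(17,15) + gcd(1,1) + gcd(16,16) = 1+1+16 = 18.

18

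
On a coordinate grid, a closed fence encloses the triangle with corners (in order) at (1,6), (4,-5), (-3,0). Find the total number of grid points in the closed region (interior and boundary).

34

By the shoelace formula, twice the signed area is |(1·(-5) − 4·6) + (4·0 − (-3)·(-5)) + ((-3)·6 − 1·0)| = 62, so the area is 31.
The number of boundary lattice points is Σ gcd(|Δx|,|Δy|) = gcd(3,11) + gcd(7,5) + gcd(4,6) = 1+1+2 = 4.
Pick's theorem gives I = A − B/2 + 1 = 31 − 4/2 + 1 = 30, so the closed region contains I + B = 30 + 4 = 34 lattice points.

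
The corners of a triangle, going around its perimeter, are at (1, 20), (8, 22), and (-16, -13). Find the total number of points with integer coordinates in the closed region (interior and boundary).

101

Using the shoelace formula, 2A = |(1·22 − 8·20) + (8·(-13) − (-16)·22) + ((-16)·20 − 1·(-13))| = 197, so the area is 98.5.
The number of boundary lattice points is Σ gcd(|Δx|,|Δy|) = gcd(7,2) + gcd(24,35) + gcd(17,33) = 1+1+1 = 3.
Pick's theorem gives I = A − B/2 + 1 = 98.5 − 3/2 + 1 = 98, so the closed region contains I + B = 98 + 3 = 101 lattice points.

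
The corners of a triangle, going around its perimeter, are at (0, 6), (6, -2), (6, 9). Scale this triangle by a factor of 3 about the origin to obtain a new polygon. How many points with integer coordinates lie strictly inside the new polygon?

274

Using the shoelace formula, 2A = |[0·(-2) − 6·6] + [6·9 − 6·(-2)] + [6·6 − 0·9]| = 66, so the area is 33.
Summing gcd(|Δx|,|Δy|) over the edges gives the boundary count: gcd(6,8) + gcd(0,11) + gcd(6,3) = 2+11+3 = 16.
Scaling by 3 multiplies the area by 3² = 9 (so the new area is 297) and multiplies the boundary lattice-point count by 3, giving 48.
By Pick's theorem, the interior count of the dilated polygon is 297 − 48/2 + 1 = 274.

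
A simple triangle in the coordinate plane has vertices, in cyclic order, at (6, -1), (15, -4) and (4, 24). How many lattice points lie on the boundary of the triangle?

Along each edge there are gcd(|Δx|,|Δy|)+1 lattice points, so counting each shared vertex once the boundary has gcd(9,3) + gcd(11,28) + gcd(2,25) = 3+1+1 = 5.

5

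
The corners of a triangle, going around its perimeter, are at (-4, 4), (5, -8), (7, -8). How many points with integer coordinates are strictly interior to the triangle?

10

The shoelace formula gives twice the area as |[(-4)·(-8) − 5·4] + [5·(-8) − 7·(-8)] + [7·4 − (-4)·(-8)]| = 24, so the area is 12.
The number of boundary lattice points is Σ gcd(|Δx|,|Δy|) = gcd(9,12) + gcd(2,0) + gcd(11,12) = 3+2+1 = 6.
By Pick's theorem A = I + B/2 − 1, so I = 12 − 6/2 + 1 = 10.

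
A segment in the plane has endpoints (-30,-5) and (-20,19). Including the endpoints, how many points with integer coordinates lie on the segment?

The number of lattice points on a segment between lattice points is gcd(|Δx|,|Δy|) + 1 = gcd(10,24) + 1 = 2 + 1 = 3.

3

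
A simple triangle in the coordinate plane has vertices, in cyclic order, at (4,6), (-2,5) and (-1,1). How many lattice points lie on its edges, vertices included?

Along each edge there are gcd(|Δx|,|Δy|)+1 lattice points, so counting each shared vertex once the boundary has gcd(6,1) + gcd(1,4) + gcd(5,5) = 1+1+5 = 7.

7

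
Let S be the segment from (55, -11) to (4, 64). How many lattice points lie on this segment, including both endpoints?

The number of lattice points on a segment between lattice points is gcd(|Δx|,|Δy|) + 1 = gcd(51,75) + 1 = 3 + 1 = 4.

4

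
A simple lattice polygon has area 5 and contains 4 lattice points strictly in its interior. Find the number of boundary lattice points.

4

Pick's theorem gives A = I + B/2 − 1, so B = 2(A − I + 1) = 2(5 − 4 + 1) = 4.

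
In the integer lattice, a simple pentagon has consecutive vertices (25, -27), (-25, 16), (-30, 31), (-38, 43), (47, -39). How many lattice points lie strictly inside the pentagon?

Using the shoelace formula, 2A = |[25·16 − (-25)·(-27)] + [(-25)·31 − (-30)·16] + [(-30)·43 − (-38)·31] + [(-38)·(-39) − 47·43] + [47·(-27) − 25·(-39)]| = 1515, so the area is 757.5.
Summing gcd(|Δx|,|Δy|) over the edges gives the boundary count: gcd(50,43) + gcd(5,15) + gcd(8,12) + gcd(85,82) + gcd(22,12) = 1+5+4+1+2 = 13.
By Pick's theorem A = I + B/2 − 1, so I = 757.5 − 13/2 + 1 = 752.

752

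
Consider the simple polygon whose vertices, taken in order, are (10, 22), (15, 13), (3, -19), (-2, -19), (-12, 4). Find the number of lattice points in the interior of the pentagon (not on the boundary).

The shoelace formula gives twice the area as |[10·13 − 15·22] + [15·(-19) − 3·13] + [3·(-19) − (-2)·(-19)] + [(-2)·4 − (-12)·(-19)] + [(-12)·22 − 10·4]| = 1159, so the area is 579.5.
The number of boundary lattice points is Σ gcd(|Δx|,|Δy|) = gcd(5,9) + gcd(12,32) + gcd(5,0) + gcd(10,23) + gcd(22,18) = 1+4+5+1+2 = 13.
Pick's theorem gives I = A − B/2 + 1 = 579.5 − 13/2 + 1 = 574.

574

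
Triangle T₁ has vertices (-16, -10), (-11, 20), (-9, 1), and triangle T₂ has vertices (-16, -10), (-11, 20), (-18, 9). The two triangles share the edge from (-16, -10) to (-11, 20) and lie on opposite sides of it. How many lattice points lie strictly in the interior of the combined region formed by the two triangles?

The union is the simple quadrilateral with vertices (-16, -10), (-9, 1), (-11, 20), (-18, 9) in order.
The shoelace formula gives twice the area as |((-16)·1 − (-9)·(-10)) + ((-9)·20 − (-11)·1) + ((-11)·9 − (-18)·20) + ((-18)·(-10) − (-16)·9)| = 310, so the area is 155.
Along each edge there are gcd(|Δx|,|Δy|)+1 lattice points, so counting each shared vertex once the boundary has gcd(7,11) + gcd(2,19) + gcd(7,11) + gcd(2,19) = 1+1+1+1 = 4.
By Pick's theorem I = A − B/2 + 1 = 155 − 4/2 + 1 = 154.

154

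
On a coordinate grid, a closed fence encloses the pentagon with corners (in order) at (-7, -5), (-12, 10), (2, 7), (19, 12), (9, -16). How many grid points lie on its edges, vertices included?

10

The number of boundary lattice points is Σ gcd(|Δx|,|Δy|) = gcd(5,15) + gcd(14,3) + gcd(17,5) + gcd(10,28) + gcd(16,11) = 5+1+1+2+1 = 10.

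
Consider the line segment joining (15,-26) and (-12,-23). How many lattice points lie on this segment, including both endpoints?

4

The number of lattice points on a segment between lattice points is gcd(|Δx|,|Δy|) + 1 = gcd(27,3) + 1 = 3 + 1 = 4.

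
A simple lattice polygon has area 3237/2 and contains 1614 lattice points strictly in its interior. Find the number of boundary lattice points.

11

Pick's theorem gives A = I + B/2 − 1, so B = 2(A − I + 1) = 2(3237/2 − 1614 + 1) = 11.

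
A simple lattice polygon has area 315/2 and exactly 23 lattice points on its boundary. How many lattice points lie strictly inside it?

Pick's theorem A = I + B/2 − 1 rearranges to I = A − B/2 + 1 = 315/2 − 23/2 + 1 = 147.

147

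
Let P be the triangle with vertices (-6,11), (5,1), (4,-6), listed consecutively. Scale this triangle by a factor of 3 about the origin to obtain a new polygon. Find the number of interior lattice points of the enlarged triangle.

By the shoelace formula, twice the signed area is |((-6)·1 − 5·11) + (5·(-6) − 4·1) + (4·11 − (-6)·(-6))| = 87, so the area is 43.5.
The number of boundary lattice points is Σ gcd(|Δx|,|Δy|) = gcd(11,10) + gcd(1,7) + gcd(10,17) = 1+1+1 = 3.
Scaling by 3 multiplies the area by 3² = 9 (so the new area is 391.5) and multiplies the boundary lattice-point count by 3, giving 9.
By Pick's theorem, the interior count of the dilated polygon is 391.5 − 9/2 + 1 = 388.

388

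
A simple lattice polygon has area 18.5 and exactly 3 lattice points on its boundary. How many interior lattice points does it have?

From Pick's theorem, I = A − B/2 + 1 = 18.5 − 3/2 + 1 = 18.

18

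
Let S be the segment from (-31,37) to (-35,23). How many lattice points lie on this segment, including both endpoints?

The number of lattice points on a segment between lattice points is gcd(|Δx|,|Δy|) + 1 = gcd(4,14) + 1 = 2 + 1 = 3.

3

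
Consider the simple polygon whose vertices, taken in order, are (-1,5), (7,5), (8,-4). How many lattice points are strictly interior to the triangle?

28

The shoelace formula gives twice the area as |[(-1)·5 − 7·5] + [7·(-4) − 8·5] + [8·5 − (-1)·(-4)]| = 72, so the area is 36.
Summing gcd(|Δx|,|Δy|) over the edges gives the boundary count: gcd(8,0) + gcd(1,9) + gcd(9,9) = 8+1+9 = 18.
By Pick's theorem A = I + B/2 − 1, so I = 36 − 18/2 + 1 = 28.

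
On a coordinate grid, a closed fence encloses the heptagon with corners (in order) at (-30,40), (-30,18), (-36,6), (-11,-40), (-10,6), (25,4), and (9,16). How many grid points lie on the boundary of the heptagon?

38

Summing gcd(|Δx|,|Δy|) over the edges gives the boundary count: gcd(0,22) + gcd(6,12) + gcd(25,46) + gcd(1,46) + gcd(35,2) + gcd(16,12) + gcd(39,24) = 22+6+1+1+1+4+3 = 38.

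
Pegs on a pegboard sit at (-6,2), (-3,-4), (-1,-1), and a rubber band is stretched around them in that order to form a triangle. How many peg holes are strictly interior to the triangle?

The shoelace formula gives twice the area as |[(-6)·(-4) − (-3)·2] + [(-3)·(-1) − (-1)·(-4)] + [(-1)·2 − (-6)·(-1)]| = 21, so the area is 21/2.
The number of boundary lattice points is Σ gcd(|Δx|,|Δy|) = gcd(3,6) + gcd(2,3) + gcd(5,3) = 3+1+1 = 5.
By Pick's theorem A = I + B/2 − 1, so I = 21/2 − 5/2 + 1 = 9.

9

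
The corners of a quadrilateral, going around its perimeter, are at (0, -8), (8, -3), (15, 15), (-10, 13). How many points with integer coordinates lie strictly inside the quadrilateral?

The shoelace formula gives twice the area as |[0·(-3) − 8·(-8)] + [8·15 − 15·(-3)] + [15·13 − (-10)·15] + [(-10)·(-8) − 0·13]| = 654, so the area is 327.
The number of boundary lattice points is Σ gcd(|Δx|,|Δy|) = gcd(8,5) + gcd(7,18) + gcd(25,2) + gcd(10,21) = 1+1+1+1 = 4.
Pick's theorem gives I = A − B/2 + 1 = 327 − 4/2 + 1 = 326.

326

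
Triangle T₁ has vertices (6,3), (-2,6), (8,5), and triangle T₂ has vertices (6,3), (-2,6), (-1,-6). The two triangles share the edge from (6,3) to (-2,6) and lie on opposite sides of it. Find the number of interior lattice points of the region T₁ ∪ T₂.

The union is the simple quadrilateral with vertices (6,3), (8,5), (-2,6), (-1,-6) in order.
Using the shoelace formula, 2A = |[6·5 − 8·3] + [8·6 − (-2)·5] + [(-2)·(-6) − (-1)·6] + [(-1)·3 − 6·(-6)]| = 115, so the area is 57.5.
Along each edge there are gcd(|Δx|,|Δy|)+1 lattice points, so counting each shared vertex once the boundary has gcd(2,2) + gcd(10,1) + gcd(1,12) + gcd(7,9) = 2+1+1+1 = 5.
By Pick's theorem I = A − B/2 + 1 = 57.5 − 5/2 + 1 = 56.

56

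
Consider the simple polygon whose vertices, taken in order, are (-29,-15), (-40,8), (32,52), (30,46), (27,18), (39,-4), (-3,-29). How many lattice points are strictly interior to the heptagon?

By the shoelace formula, twice the signed area is |((-29)·8 − (-40)·(-15)) + ((-40)·52 − 32·8) + (32·46 − 30·52) + (30·18 − 27·46) + (27·(-4) − 39·18) + (39·(-29) − (-3)·(-4)) + ((-3)·(-15) − (-29)·(-29))| = 6707, so the area is 6707/2.
Summing gcd(|Δx|,|Δy|) over the edges gives the boundary count: gcd(11,23) + gcd(72,44) + gcd(2,6) + gcd(3,28) + gcd(12,22) + gcd(42,25) + gcd(26,14) = 1+4+2+1+2+1+2 = 13.
Pick's theorem gives I = A − B/2 + 1 = 6707/2 − 13/2 + 1 = 3348.

3348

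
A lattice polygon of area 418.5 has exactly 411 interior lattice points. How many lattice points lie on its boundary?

17

Pick's theorem gives A = I + B/2 − 1, so B = 2(A − I + 1) = 2(418.5 − 411 + 1) = 17.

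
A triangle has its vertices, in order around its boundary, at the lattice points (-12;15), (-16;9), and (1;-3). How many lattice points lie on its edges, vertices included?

Summing gcd(|Δx|,|Δy|) over the edges gives the boundary count: gcd(4,6) + gcd(17,12) + gcd(13,18) = 2+1+1 = 4.

4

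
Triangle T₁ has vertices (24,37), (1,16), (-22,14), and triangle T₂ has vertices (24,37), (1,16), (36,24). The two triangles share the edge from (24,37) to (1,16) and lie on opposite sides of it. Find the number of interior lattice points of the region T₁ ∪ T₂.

482

The union is the simple quadrilateral with vertices (24,37), (-22,14), (1,16), (36,24) in order.
By the shoelace formula, twice the signed area is |[24·14 − (-22)·37] + [(-22)·16 − 1·14] + [1·24 − 36·16] + [36·37 − 24·24]| = 988, so the area is 494.
The number of boundary lattice points is Σ gcd(|Δx|,|Δy|) = gcd(46,23) + gcd(23,2) + gcd(35,8) + gcd(12,13) = 23+1+1+1 = 26.
By Pick's theorem I = A − B/2 + 1 = 494 − 26/2 + 1 = 482.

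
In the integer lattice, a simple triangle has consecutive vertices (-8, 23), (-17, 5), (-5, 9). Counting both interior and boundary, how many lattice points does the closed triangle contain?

By the shoelace formula, twice the signed area is |((-8)·5 − (-17)·23) + ((-17)·9 − (-5)·5) + ((-5)·23 − (-8)·9)| = 180, so the area is 90.
Along each edge there are gcd(|Δx|,|Δy|)+1 lattice points, so counting each shared vertex once the boundary has gcd(9,18) + gcd(12,4) + gcd(3,14) = 9+4+1 = 14.
Pick's theorem gives I = A − B/2 + 1 = 90 − 14/2 + 1 = 84, so the closed region contains I + B = 84 + 14 = 98 lattice points.

98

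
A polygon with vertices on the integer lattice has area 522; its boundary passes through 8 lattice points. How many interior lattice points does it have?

Pick's theorem A = I + B/2 − 1 rearranges to I = A − B/2 + 1 = 522 − 8/2 + 1 = 519.

519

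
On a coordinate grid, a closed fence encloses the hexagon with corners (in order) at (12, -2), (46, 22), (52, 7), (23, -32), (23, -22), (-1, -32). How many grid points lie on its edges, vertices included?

19

Summing gcd(|Δx|,|Δy|) over the edges gives the boundary count: gcd(34,24) + gcd(6,15) + gcd(29,39) + gcd(0,10) + gcd(24,10) + gcd(13,30) = 2+3+1+10+2+1 = 19.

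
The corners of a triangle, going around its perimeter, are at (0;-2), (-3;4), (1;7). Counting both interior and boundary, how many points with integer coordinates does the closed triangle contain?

By the shoelace formula, twice the signed area is |(0·4 − (-3)·(-2)) + ((-3)·7 − 1·4) + (1·(-2) − 0·7)| = 33, so the area is 16.5.
The number of boundary lattice points is Σ gcd(|Δx|,|Δy|) = gcd(3,6) + gcd(4,3) + gcd(1,9) = 3+1+1 = 5.
Pick's theorem gives I = A − B/2 + 1 = 16.5 − 5/2 + 1 = 15, so the closed region contains I + B = 15 + 5 = 20 lattice points.

20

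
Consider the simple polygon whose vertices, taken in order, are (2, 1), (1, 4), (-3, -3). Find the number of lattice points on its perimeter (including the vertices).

3

Summing gcd(|Δx|,|Δy|) over the edges gives the boundary count: gcd(1,3) + gcd(4,7) + gcd(5,4) = 1+1+1 = 3.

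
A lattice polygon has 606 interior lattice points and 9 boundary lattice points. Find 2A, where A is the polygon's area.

1219

Pick's theorem states A = I + B/2 − 1, so A = 606 + 9/2 − 1 = 1219/2.
Hence 2A = 1219.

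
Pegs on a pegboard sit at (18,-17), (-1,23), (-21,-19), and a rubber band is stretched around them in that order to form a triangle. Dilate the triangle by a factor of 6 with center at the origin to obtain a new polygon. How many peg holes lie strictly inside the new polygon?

The shoelace formula gives twice the area as |[18·23 − (-1)·(-17)] + [(-1)·(-19) − (-21)·23] + [(-21)·(-17) − 18·(-19)]| = 1598, so the area is 799.
Along each edge there are gcd(|Δx|,|Δy|)+1 lattice points, so counting each shared vertex once the boundary has gcd(19,40) + gcd(20,42) + gcd(39,2) = 1+2+1 = 4.
Scaling by 6 multiplies the area by 6² = 36 (so the new area is 28764) and multiplies the boundary lattice-point count by 6, giving 24.
By Pick's theorem, the interior count of the dilated polygon is 28764 − 24/2 + 1 = 28753.

28753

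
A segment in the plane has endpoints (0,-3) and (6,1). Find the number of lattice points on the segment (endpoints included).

3

The number of lattice points on a segment between lattice points is gcd(|Δx|,|Δy|) + 1 = gcd(6,4) + 1 = 2 + 1 = 3.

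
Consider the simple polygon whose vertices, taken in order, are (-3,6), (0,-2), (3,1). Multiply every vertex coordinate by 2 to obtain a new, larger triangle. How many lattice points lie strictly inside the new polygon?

62

The shoelace formula gives twice the area as |[(-3)·(-2) − 0·6] + [0·1 − 3·(-2)] + [3·6 − (-3)·1]| = 33, so the area is 16.5.
The number of boundary lattice points is Σ gcd(|Δx|,|Δy|) = gcd(3,8) + gcd(3,3) + gcd(6,5) = 1+3+1 = 5.
Scaling by 2 multiplies the area by 2² = 4 (so the new area is 66) and multiplies the boundary lattice-point count by 2, giving 10.
By Pick's theorem, the interior count of the dilated polygon is 66 − 10/2 + 1 = 62.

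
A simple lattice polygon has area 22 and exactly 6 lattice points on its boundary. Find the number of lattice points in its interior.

20

From Pick's theorem, I = A − B/2 + 1 = 22 − 6/2 + 1 = 20.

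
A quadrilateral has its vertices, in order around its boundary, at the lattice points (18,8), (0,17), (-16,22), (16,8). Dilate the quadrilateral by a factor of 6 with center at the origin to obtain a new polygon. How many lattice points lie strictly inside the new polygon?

1435

Using the shoelace formula, 2A = |(18·17 − 0·8) + (0·22 − (-16)·17) + ((-16)·8 − 16·22) + (16·8 − 18·8)| = 82, so the area is 41.
The number of boundary lattice points is Σ gcd(|Δx|,|Δy|) = gcd(18,9) + gcd(16,5) + gcd(32,14) + gcd(2,0) = 9+1+2+2 = 14.
Scaling by 6 multiplies the area by 6² = 36 (so the new area is 1476) and multiplies the boundary lattice-point count by 6, giving 84.
By Pick's theorem, the interior count of the dilated polygon is 1476 − 84/2 + 1 = 1435.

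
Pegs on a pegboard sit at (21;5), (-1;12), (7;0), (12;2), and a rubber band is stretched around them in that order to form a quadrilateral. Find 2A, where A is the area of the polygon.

Using the shoelace formula, 2A = |[21·12 − (-1)·5] + [(-1)·0 − 7·12] + [7·2 − 12·0] + [12·5 − 21·2]| = 205, so the area is 102.5.

205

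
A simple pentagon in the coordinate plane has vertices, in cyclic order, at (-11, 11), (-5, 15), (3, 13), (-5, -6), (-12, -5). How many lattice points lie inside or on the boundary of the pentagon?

208

By the shoelace formula, twice the signed area is |[(-11)·15 − (-5)·11] + [(-5)·13 − 3·15] + [3·(-6) − (-5)·13] + [(-5)·(-5) − (-12)·(-6)] + [(-12)·11 − (-11)·(-5)]| = 407, so the area is 407/2.
The number of boundary lattice points is Σ gcd(|Δx|,|Δy|) = gcd(6,4) + gcd(8,2) + gcd(8,19) + gcd(7,1) + gcd(1,16) = 2+2+1+1+1 = 7.
Pick's theorem gives I = A − B/2 + 1 = 407/2 − 7/2 + 1 = 201, so the closed region contains I + B = 201 + 7 = 208 lattice points.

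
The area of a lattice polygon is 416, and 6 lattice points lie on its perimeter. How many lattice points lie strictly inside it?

From Pick's theorem, I = A − B/2 + 1 = 416 − 6/2 + 1 = 414.

414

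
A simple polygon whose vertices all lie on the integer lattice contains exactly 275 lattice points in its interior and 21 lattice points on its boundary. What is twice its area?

569

Pick's theorem states A = I + B/2 − 1, so A = 275 + 21/2 − 1 = 569/2.
Hence 2A = 569.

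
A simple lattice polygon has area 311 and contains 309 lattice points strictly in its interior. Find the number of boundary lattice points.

Pick's theorem gives A = I + B/2 − 1, so B = 2(A − I + 1) = 2(311 − 309 + 1) = 6.

6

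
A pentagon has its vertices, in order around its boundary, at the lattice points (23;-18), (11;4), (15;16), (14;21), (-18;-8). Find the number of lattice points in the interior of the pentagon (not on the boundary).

By the shoelace formula, twice the signed area is |(23·4 − 11·(-18)) + (11·16 − 15·4) + (15·21 − 14·16) + (14·(-8) − (-18)·21) + ((-18)·(-18) − 23·(-8))| = 1271, so the area is 1271/2.
Summing gcd(|Δx|,|Δy|) over the edges gives the boundary count: gcd(12,22) + gcd(4,12) + gcd(1,5) + gcd(32,29) + gcd(41,10) = 2+4+1+1+1 = 9.
Pick's theorem gives I = A − B/2 + 1 = 1271/2 − 9/2 + 1 = 632.

632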